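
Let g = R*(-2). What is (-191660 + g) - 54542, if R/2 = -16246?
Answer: -181218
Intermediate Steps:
R = -32492 (R = 2*(-16246) = -32492)
g = 64984 (g = -32492*(-2) = 64984)
(-191660 + g) - 54542 = (-191660 + 64984) - 54542 = -126676 - 54542 = -181218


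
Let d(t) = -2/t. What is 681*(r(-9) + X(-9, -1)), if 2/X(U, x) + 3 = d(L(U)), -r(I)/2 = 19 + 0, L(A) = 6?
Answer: -131433/5 ≈ -26287.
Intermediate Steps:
r(I) = -38 (r(I) = -2*(19 + 0) = -2*19 = -38)
X(U, x) = -⅗ (X(U, x) = 2/(-3 - 2/6) = 2/(-3 - 2*⅙) = 2/(-3 - ⅓) = 2/(-10/3) = 2*(-3/10) = -⅗)
681*(r(-9) + X(-9, -1)) = 681*(-38 - ⅗) = 681*(-193/5) = -131433/5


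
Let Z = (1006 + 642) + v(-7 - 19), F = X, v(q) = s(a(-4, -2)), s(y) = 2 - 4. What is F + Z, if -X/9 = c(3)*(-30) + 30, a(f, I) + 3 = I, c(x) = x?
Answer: 2186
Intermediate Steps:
a(f, I) = -3 + I
s(y) = -2
v(q) = -2
X = 540 (X = -9*(3*(-30) + 30) = -9*(-90 + 30) = -9*(-60) = 540)
F = 540
Z = 1646 (Z = (1006 + 642) - 2 = 1648 - 2 = 1646)
F + Z = 540 + 1646 = 2186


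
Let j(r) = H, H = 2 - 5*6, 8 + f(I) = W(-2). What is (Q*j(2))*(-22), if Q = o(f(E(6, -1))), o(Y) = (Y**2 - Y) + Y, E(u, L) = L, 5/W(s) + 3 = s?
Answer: 49896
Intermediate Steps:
W(s) = 5/(-3 + s)
f(I) = -9 (f(I) = -8 + 5/(-3 - 2) = -8 + 5/(-5) = -8 + 5*(-1/5) = -8 - 1 = -9)
o(Y) = Y**2
Q = 81 (Q = (-9)**2 = 81)
H = -28 (H = 2 - 30 = -28)
j(r) = -28
(Q*j(2))*(-22) = (81*(-28))*(-22) = -2268*(-22) = 49896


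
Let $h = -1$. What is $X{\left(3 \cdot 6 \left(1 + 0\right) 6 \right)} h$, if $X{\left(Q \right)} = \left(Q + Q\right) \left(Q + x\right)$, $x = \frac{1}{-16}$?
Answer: $- \frac{46629}{2} \approx -23315.0$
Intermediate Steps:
$x = - \frac{1}{16} \approx -0.0625$
$X{\left(Q \right)} = 2 Q \left(- \frac{1}{16} + Q\right)$ ($X{\left(Q \right)} = \left(Q + Q\right) \left(Q - \frac{1}{16}\right) = 2 Q \left(- \frac{1}{16} + Q\right)$)
$X{\left(3 \cdot 6 \left(1 + 0\right) 6 \right)} h = \frac{3 \cdot 6 \left(1 + 0\right) 6 \left(-1 + 16 \cdot 3 \cdot 6 \left(1 + 0\right) 6\right)}{8} \left(-1\right) = \frac{18 \cdot 1 \cdot 6 \left(-1 + 16 \cdot 18 \cdot 1 \cdot 6\right)}{8} \left(-1\right) = \frac{18 \cdot 6 \left(-1 + 16 \cdot 18 \cdot 6\right)}{8} \left(-1\right) = \frac{1}{8} \cdot 108 \left(-1 + 16 \cdot 108\right) \left(-1\right) = \frac{1}{8} \cdot 108 \left(-1 + 1728\right) \left(-1\right) = \frac{1}{8} \cdot 108 \cdot 1727 \left(-1\right) = \frac{46629}{2} \left(-1\right) = - \frac{46629}{2}$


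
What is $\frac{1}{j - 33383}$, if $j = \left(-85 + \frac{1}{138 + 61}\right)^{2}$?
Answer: $- \frac{39601}{1035916787} \approx -3.8228 \cdot 10^{-5}$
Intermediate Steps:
$j = \frac{286083396}{39601}$ ($j = \left(-85 + \frac{1}{199}\right)^{2} = \left(- \frac{16914}{199}\right)^{2} = \frac{286083396}{39601} \approx 7224.1$)
$\frac{1}{j - 33383} = \frac{1}{\frac{286083396}{39601} - 33383} = \frac{1}{- \frac{1035916787}{39601}} = - \frac{39601}{1035916787}$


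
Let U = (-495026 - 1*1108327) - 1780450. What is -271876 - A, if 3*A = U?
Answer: 2568175/3 ≈ 8.5606e+5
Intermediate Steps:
U = -3383803 (U = (-495026 - 1108327) - 1780450 = -1603353 - 1780450 = -3383803)
A = -3383803/3 (A = (⅓)*(-3383803) = -3383803/3 ≈ -1.1279e+6)
-271876 - A = -271876 - 1*(-3383803/3) = -271876 + 3383803/3 = 2568175/3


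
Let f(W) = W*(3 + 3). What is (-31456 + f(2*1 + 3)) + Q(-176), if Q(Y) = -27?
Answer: -31453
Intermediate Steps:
f(W) = 6*W (f(W) = W*6 = 6*W)
(-31456 + f(2*1 + 3)) + Q(-176) = (-31456 + 6*(2*1 + 3)) - 27 = (-31456 + 6*(2 + 3)) - 27 = (-31456 + 6*5) - 27 = (-31456 + 30) - 27 = -31426 - 27 = -31453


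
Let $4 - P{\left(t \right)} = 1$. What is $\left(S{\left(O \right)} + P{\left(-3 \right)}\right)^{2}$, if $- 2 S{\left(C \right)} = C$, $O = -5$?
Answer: $\frac{121}{4} \approx 30.25$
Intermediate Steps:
$P{\left(t \right)} = 3$ ($P{\left(t \right)} = 4 - 1 = 3$)
$S{\left(C \right)} = - \frac{C}{2}$
$\left(S{\left(O \right)} + P{\left(-3 \right)}\right)^{2} = \left(\left(- \frac{1}{2}\right) \left(-5\right) + 3\right)^{2} = \left(\frac{5}{2} + 3\right)^{2} = \left(\frac{11}{2}\right)^{2} = \frac{121}{4}$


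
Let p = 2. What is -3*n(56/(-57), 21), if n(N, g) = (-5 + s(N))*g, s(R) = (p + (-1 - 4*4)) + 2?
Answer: 1134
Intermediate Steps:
s(R) = -13 (s(R) = (2 + (-1 - 4*4)) + 2 = (2 + (-1 - 16)) + 2 = (2 - 17) + 2 = -15 + 2 = -13)
n(N, g) = -18*g (n(N, g) = (-5 - 13)*g = -18*g)
-3*n(56/(-57), 21) = -(-54)*21 = -3*(-378) = 1134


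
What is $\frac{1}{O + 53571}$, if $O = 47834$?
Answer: $\frac{1}{101405} \approx 9.8614 \cdot 10^{-6}$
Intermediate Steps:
$\frac{1}{O + 53571} = \frac{1}{47834 + 53571} = \frac{1}{101405}$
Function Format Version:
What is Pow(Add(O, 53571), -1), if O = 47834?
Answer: Rational(1, 101405) ≈ 9.8614e-6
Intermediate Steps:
Pow(Add(O, 53571), -1) = Pow(Add(47834, 53571), -1) = Pow(101405, -1) = Rational(1, 101405)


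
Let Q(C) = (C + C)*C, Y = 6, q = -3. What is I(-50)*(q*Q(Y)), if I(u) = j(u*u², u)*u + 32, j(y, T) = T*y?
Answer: 67499993088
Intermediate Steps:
Q(C) = 2*C² (Q(C) = (2*C)*C = 2*C²)
I(u) = 32 + u⁵ (I(u) = (u*(u*u²))*u + 32 = (u*u³)*u + 32 = u⁴*u + 32 = u⁵ + 32 = 32 + u⁵)
I(-50)*(q*Q(Y)) = (32 + (-50)⁵)*(-6*6²) = (32 - 312500000)*(-6*36) = -(-937499904)*72 = -312499968*(-216) = 67499993088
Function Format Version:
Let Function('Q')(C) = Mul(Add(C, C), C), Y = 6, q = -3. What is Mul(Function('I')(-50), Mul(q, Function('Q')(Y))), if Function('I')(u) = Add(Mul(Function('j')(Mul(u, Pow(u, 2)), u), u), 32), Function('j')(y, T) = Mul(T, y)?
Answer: 67499993088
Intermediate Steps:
Function('Q')(C) = Mul(2, Pow(C, 2)) (Function('Q')(C) = Mul(Mul(2, C), C) = Mul(2, Pow(C, 2)))
Function('I')(u) = Add(32, Pow(u, 5)) (Function('I')(u) = Add(Mul(Mul(u, Mul(u, Pow(u, 2))), u), 32) = Add(Mul(Mul(u, Pow(u, 3)), u), 32) = Add(Mul(Pow(u, 4), u), 32) = Add(Pow(u, 5), 32) = Add(32, Pow(u, 5)))
Mul(Function('I')(-50), Mul(q, Function('Q')(Y))) = Mul(Add(32, Pow(-50, 5)), Mul(-3, Mul(2, Pow(6, 2)))) = Mul(Add(32, -312500000), Mul(-3, Mul(2, 36))) = Mul(-312499968, Mul(-3, 72)) = Mul(-312499968, -216) = 67499993088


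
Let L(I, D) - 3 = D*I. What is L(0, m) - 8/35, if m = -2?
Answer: 97/35 ≈ 2.7714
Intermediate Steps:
L(I, D) = 3 + D*I
L(0, m) - 8/35 = (3 - 2*0) - 8/35 = (3 + 0) - 8*1/35 = 3 - 8/35 = 97/35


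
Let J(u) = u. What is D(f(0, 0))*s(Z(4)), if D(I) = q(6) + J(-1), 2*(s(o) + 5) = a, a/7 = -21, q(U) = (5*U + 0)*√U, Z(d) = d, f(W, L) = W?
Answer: 157/2 - 2355*√6 ≈ -5690.0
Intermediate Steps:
q(U) = 5*U^(3/2) (q(U) = (5*U)*√U = 5*U^(3/2))
a = -147 (a = 7*(-21) = -147)
s(o) = -157/2 (s(o) = -5 + (½)*(-147) = -5 - 147/2 = -157/2)
D(I) = -1 + 30*√6 (D(I) = 5*6^(3/2) - 1 = 5*(6*√6) - 1 = 30*√6 - 1 = -1 + 30*√6)
D(f(0, 0))*s(Z(4)) = (-1 + 30*√6)*(-157/2) = 157/2 - 2355*√6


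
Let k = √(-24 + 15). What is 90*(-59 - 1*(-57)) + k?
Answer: -180 + 3*I ≈ -180.0 + 3.0*I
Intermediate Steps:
k = 3*I (k = √(-9) = 3*I ≈ 3.0*I)
90*(-59 - 1*(-57)) + k = 90*(-59 - 1*(-57)) + 3*I = 90*(-59 + 57) + 3*I = 90*(-2) + 3*I = -180 + 3*I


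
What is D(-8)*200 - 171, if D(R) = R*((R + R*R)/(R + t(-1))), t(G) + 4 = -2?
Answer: 6229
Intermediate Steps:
t(G) = -6 (t(G) = -4 - 2 = -6)
D(R) = R*(R + R**2)/(-6 + R) (D(R) = R*((R + R*R)/(R - 6)) = R*((R + R**2)/(-6 + R)) = R*(R + R**2)/(-6 + R))
D(-8)*200 - 171 = ((-8)**2*(1 - 8)/(-6 - 8))*200 - 171 = (64*(-7)/(-14))*200 - 171 = (64*(-1/14)*(-7))*200 - 171 = 32*200 - 171 = 6400 - 171 = 6229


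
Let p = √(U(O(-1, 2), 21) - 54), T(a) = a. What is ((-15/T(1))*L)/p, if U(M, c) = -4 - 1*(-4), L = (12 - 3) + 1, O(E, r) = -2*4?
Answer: 25*I*√6/3 ≈ 20.412*I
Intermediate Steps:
O(E, r) = -8
L = 10 (L = 9 + 1 = 10)
U(M, c) = 0 (U(M, c) = -4 + 4 = 0)
p = 3*I*√6 (p = √(0 - 54) = √(-54) = 3*I*√6 ≈ 7.3485*I)
((-15/T(1))*L)/p = (-15/1*10)/((3*I*√6)) = (-15*1*10)*(-I*√6/18) = (-15*10)*(-I*√6/18) = -(-25)*I*√6/3 = 25*I*√6/3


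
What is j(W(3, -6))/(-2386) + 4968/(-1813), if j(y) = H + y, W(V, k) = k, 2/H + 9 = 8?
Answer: -5919572/2162909 ≈ -2.7369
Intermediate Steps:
H = -2 (H = 2/(-9 + 8) = 2/(-1) = 2*(-1) = -2)
j(y) = -2 + y
j(W(3, -6))/(-2386) + 4968/(-1813) = (-2 - 6)/(-2386) + 4968/(-1813) = -8*(-1/2386) + 4968*(-1/1813) = 4/1193 - 4968/1813 = -5919572/2162909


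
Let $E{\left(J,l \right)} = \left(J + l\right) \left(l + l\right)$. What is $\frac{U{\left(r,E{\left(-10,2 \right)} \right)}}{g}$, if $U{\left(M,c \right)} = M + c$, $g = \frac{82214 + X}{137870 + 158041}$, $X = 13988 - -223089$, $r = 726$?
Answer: $\frac{29337462}{45613} \approx 643.18$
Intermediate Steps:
$E{\left(J,l \right)} = 2 l \left(J + l\right)$ ($E{\left(J,l \right)} = \left(J + l\right) 2 l = 2 l \left(J + l\right)$)
$X = 237077$ ($X = 13988 + 223089 = 237077$)
$g = \frac{45613}{42273}$ ($g = \frac{82214 + 237077}{137870 + 158041} = \frac{319291}{295911} = 319291 \cdot \frac{1}{295911} = \frac{45613}{42273} \approx 1.079$)
$\frac{U{\left(r,E{\left(-10,2 \right)} \right)}}{g} = \frac{726 + 2 \cdot 2 \left(-10 + 2\right)}{\frac{45613}{42273}} = \left(726 + 2 \cdot 2 \left(-8\right)\right) \frac{42273}{45613} = \left(726 - 32\right) \frac{42273}{45613} = 694 \cdot \frac{42273}{45613} = \frac{29337462}{45613}$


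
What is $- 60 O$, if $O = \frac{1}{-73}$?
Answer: $\frac{60}{73} \approx 0.82192$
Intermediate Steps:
$O = - \frac{1}{73} \approx -0.013699$
$- 60 O = \left(-60\right) \left(- \frac{1}{73}\right) = \frac{60}{73}$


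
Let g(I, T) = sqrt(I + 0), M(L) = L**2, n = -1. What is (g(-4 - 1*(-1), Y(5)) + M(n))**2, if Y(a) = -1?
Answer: (1 + I*sqrt(3))**2 ≈ -2.0 + 3.4641*I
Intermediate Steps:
g(I, T) = sqrt(I)
(g(-4 - 1*(-1), Y(5)) + M(n))**2 = (sqrt(-4 - 1*(-1)) + (-1)**2)**2 = (sqrt(-4 + 1) + 1)**2 = (sqrt(-3) + 1)**2 = (I*sqrt(3) + 1)**2 = (1 + I*sqrt(3))**2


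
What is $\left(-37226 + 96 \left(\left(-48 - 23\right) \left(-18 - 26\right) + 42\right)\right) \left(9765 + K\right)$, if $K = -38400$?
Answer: $-7637240850$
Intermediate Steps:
$\left(-37226 + 96 \left(\left(-48 - 23\right) \left(-18 - 26\right) + 42\right)\right) \left(9765 + K\right) = \left(-37226 + 96 \left(\left(-48 - 23\right) \left(-18 - 26\right) + 42\right)\right) \left(9765 - 38400\right) = \left(-37226 + 96 \left(\left(-71\right) \left(-44\right) + 42\right)\right) \left(-28635\right) = \left(-37226 + 96 \left(3124 + 42\right)\right) \left(-28635\right) = \left(-37226 + 96 \cdot 3166\right) \left(-28635\right) = \left(-37226 + 303936\right) \left(-28635\right) = 266710 \left(-28635\right) = -7637240850$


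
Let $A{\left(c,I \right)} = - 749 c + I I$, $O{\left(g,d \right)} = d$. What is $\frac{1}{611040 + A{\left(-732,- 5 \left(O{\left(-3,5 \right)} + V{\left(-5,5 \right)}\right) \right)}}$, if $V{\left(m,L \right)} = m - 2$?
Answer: $\frac{1}{1159408} \approx 8.6251 \cdot 10^{-7}$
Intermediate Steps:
$V{\left(m,L \right)} = -2 + m$
$A{\left(c,I \right)} = I^{2} - 749 c$ ($A{\left(c,I \right)} = - 749 c + I^{2} = I^{2} - 749 c$)
$\frac{1}{611040 + A{\left(-732,- 5 \left(O{\left(-3,5 \right)} + V{\left(-5,5 \right)}\right) \right)}} = \frac{1}{611040 + \left(\left(- 5 \left(5 - 7\right)\right)^{2} - -548268\right)} = \frac{1}{611040 + \left(\left(- 5 \left(5 - 7\right)\right)^{2} + 548268\right)} = \frac{1}{611040 + \left(\left(\left(-5\right) \left(-2\right)\right)^{2} + 548268\right)} = \frac{1}{611040 + \left(10^{2} + 548268\right)} = \frac{1}{611040 + \left(100 + 548268\right)} = \frac{1}{611040 + 548368} = \frac{1}{1159408}$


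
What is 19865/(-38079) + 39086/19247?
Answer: 1106014139/732906513 ≈ 1.5091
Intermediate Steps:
19865/(-38079) + 39086/19247 = 19865*(-1/38079) + 39086*(1/19247) = -19865/38079 + 39086/19247 = 1106014139/732906513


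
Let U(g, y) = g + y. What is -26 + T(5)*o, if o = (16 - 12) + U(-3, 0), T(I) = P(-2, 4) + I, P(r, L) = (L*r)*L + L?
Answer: -49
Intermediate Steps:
P(r, L) = L + r*L² (P(r, L) = r*L² + L = L + r*L²)
T(I) = -28 + I (T(I) = 4*(1 + 4*(-2)) + I = 4*(1 - 8) + I = 4*(-7) + I = -28 + I)
o = 1 (o = (16 - 12) + (-3 + 0) = 4 - 3 = 1)
-26 + T(5)*o = -26 + (-28 + 5)*1 = -26 - 23*1 = -26 - 23 = -49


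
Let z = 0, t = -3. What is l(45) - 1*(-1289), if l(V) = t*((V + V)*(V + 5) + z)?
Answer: -12211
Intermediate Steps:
l(V) = -6*V*(5 + V) (l(V) = -3*((V + V)*(V + 5) + 0) = -3*((2*V)*(5 + V) + 0) = -3*(2*V*(5 + V) + 0) = -6*V*(5 + V))
l(45) - 1*(-1289) = 6*45*(-5 - 1*45) - 1*(-1289) = 6*45*(-5 - 45) + 1289 = 6*45*(-50) + 1289 = -13500 + 1289 = -12211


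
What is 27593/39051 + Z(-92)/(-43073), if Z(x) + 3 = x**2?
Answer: 858102778/1682043723 ≈ 0.51015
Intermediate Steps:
Z(x) = -3 + x**2
27593/39051 + Z(-92)/(-43073) = 27593/39051 + (-3 + (-92)**2)/(-43073) = 27593*(1/39051) + (-3 + 8464)*(-1/43073) = 27593/39051 + 8461*(-1/43073) = 27593/39051 - 8461/43073 = 858102778/1682043723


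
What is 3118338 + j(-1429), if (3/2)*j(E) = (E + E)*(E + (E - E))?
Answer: 17523178/3 ≈ 5.8411e+6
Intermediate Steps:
j(E) = 4*E²/3 (j(E) = 2*((E + E)*(E + (E - E)))/3 = 2*((2*E)*(E + 0))/3 = 2*((2*E)*E)/3 = 2*(2*E²)/3 = 4*E²/3)
3118338 + j(-1429) = 3118338 + (4/3)*(-1429)² = 3118338 + (4/3)*2042041 = 3118338 + 8168164/3 = 17523178/3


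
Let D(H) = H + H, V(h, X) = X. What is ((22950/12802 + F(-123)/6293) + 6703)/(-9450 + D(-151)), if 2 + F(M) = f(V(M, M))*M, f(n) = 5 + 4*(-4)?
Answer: -38583958215/56117874248 ≈ -0.68755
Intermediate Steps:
f(n) = -11 (f(n) = 5 - 16 = -11)
F(M) = -2 - 11*M
D(H) = 2*H
((22950/12802 + F(-123)/6293) + 6703)/(-9450 + D(-151)) = ((22950/12802 + (-2 - 11*(-123))/6293) + 6703)/(-9450 + 2*(-151)) = ((22950*(1/12802) + (-2 + 1353)*(1/6293)) + 6703)/(-9450 - 302) = ((11475/6401 + 1351*(1/6293)) + 6703)/(-9752) = ((11475/6401 + 193/899) + 6703)*(-1/9752) = (11551418/5754499 + 6703)*(-1/9752) = (38583958215/5754499)*(-1/9752) = -38583958215/56117874248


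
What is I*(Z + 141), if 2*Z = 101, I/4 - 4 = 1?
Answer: 3830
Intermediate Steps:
I = 20 (I = 16 + 4*1 = 16 + 4 = 20)
Z = 101/2 (Z = (½)*101 = 101/2 ≈ 50.500)
I*(Z + 141) = 20*(101/2 + 141) = 20*(383/2) = 3830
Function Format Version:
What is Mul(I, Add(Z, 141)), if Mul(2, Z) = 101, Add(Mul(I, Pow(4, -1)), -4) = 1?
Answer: 3830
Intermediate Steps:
I = 20 (I = Add(16, Mul(4, 1)) = Add(16, 4) = 20)
Z = Rational(101, 2) (Z = Mul(Rational(1, 2), 101) = Rational(101, 2) ≈ 50.500)
Mul(I, Add(Z, 141)) = Mul(20, Add(Rational(101, 2), 141)) = Mul(20, Rational(383, 2)) = 3830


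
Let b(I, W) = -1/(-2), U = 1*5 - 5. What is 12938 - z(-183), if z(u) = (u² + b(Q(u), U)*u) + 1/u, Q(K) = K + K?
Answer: -7488175/366 ≈ -20460.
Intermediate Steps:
Q(K) = 2*K
U = 0 (U = 5 - 5 = 0)
b(I, W) = ½ (b(I, W) = -1*(-½) = ½)
z(u) = 1/u + u² + u/2 (z(u) = (u² + u/2) + 1/u = 1/u + u² + u/2)
12938 - z(-183) = 12938 - (1/(-183) + (-183)² + (½)*(-183)) = 12938 - (-1/183 + 33489 - 183/2) = 12938 - 1*12223483/366 = 12938 - 12223483/366 = -7488175/366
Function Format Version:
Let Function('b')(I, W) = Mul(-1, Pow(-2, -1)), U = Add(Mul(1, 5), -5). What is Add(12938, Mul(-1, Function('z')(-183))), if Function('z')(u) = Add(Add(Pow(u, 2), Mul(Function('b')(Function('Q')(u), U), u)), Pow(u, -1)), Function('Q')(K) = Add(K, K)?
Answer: Rational(-7488175, 366) ≈ -20460.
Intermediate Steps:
Function('Q')(K) = Mul(2, K)
U = 0 (U = Add(5, -5) = 0)
Function('b')(I, W) = Rational(1, 2) (Function('b')(I, W) = Mul(-1, Rational(-1, 2)) = Rational(1, 2))
Function('z')(u) = Add(Pow(u, -1), Pow(u, 2), Mul(Rational(1, 2), u)) (Function('z')(u) = Add(Add(Pow(u, 2), Mul(Rational(1, 2), u)), Pow(u, -1)) = Add(Pow(u, -1), Pow(u, 2), Mul(Rational(1, 2), u)))
Add(12938, Mul(-1, Function('z')(-183))) = Add(12938, Mul(-1, Add(Pow(-183, -1), Pow(-183, 2), Mul(Rational(1, 2), -183)))) = Add(12938, Mul(-1, Add(Rational(-1, 183), 33489, Rational(-183, 2)))) = Add(12938, Mul(-1, Rational(12223483, 366))) = Add(12938, Rational(-12223483, 366)) = Rational(-7488175, 366)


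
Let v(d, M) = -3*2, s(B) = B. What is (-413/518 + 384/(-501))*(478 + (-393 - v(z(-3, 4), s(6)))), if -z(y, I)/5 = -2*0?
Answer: -1758575/12358 ≈ -142.30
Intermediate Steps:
z(y, I) = 0 (z(y, I) = -(-10)*0 = -5*0 = 0)
v(d, M) = -6
(-413/518 + 384/(-501))*(478 + (-393 - v(z(-3, 4), s(6)))) = (-413/518 + 384/(-501))*(478 + (-393 - 1*(-6))) = (-413*1/518 + 384*(-1/501))*(478 + (-393 + 6)) = (-59/74 - 128/167)*(478 - 387) = -19325/12358*91 = -1758575/12358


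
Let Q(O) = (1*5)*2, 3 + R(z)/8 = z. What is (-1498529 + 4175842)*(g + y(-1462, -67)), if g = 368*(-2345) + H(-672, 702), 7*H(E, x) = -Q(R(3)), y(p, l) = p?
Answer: -16200324579732/7 ≈ -2.3143e+12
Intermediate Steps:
R(z) = -24 + 8*z
Q(O) = 10 (Q(O) = 5*2 = 10)
H(E, x) = -10/7 (H(E, x) = (-1*10)/7 = (⅐)*(-10) = -10/7)
g = -6040730/7 (g = 368*(-2345) - 10/7 = -862960 - 10/7 = -6040730/7 ≈ -8.6296e+5)
(-1498529 + 4175842)*(g + y(-1462, -67)) = (-1498529 + 4175842)*(-6040730/7 - 1462) = 2677313*(-6050964/7) = -16200324579732/7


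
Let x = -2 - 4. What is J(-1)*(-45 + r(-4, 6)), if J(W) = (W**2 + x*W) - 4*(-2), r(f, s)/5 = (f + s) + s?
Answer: -75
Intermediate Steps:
x = -6
r(f, s) = 5*f + 10*s (r(f, s) = 5*((f + s) + s) = 5*(f + 2*s) = 5*f + 10*s)
J(W) = 8 + W**2 - 6*W (J(W) = (W**2 - 6*W) - 4*(-2) = (W**2 - 6*W) + 8 = 8 + W**2 - 6*W)
J(-1)*(-45 + r(-4, 6)) = (8 + (-1)**2 - 6*(-1))*(-45 + (5*(-4) + 10*6)) = (8 + 1 + 6)*(-45 + (-20 + 60)) = 15*(-45 + 40) = 15*(-5) = -75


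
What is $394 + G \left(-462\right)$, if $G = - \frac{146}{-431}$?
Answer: $\frac{102362}{431} \approx 237.5$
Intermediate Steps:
$G = \frac{146}{431}$ ($G = \left(-146\right) \left(- \frac{1}{431}\right) = \frac{146}{431} \approx 0.33875$)
$394 + G \left(-462\right) = 394 + \frac{146}{431} \left(-462\right) = 394 - \frac{67452}{431} = \frac{102362}{431}$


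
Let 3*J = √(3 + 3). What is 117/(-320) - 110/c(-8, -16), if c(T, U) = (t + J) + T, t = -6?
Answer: 704919/93760 + 55*√6/293 ≈ 7.9781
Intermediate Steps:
J = √6/3 (J = √(3 + 3)/3 = √6/3 ≈ 0.81650)
c(T, U) = -6 + T + √6/3 (c(T, U) = (-6 + √6/3) + T = -6 + T + √6/3)
117/(-320) - 110/c(-8, -16) = 117/(-320) - 110/(-6 - 8 + √6/3) = 117*(-1/320) - 110/(-14 + √6/3) = -117/320 - 110/(-14 + √6/3)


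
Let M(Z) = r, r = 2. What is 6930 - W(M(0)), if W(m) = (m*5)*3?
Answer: 6900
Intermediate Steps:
M(Z) = 2
W(m) = 15*m (W(m) = (5*m)*3 = 15*m)
6930 - W(M(0)) = 6930 - 15*2 = 6930 - 1*30 = 6930 - 30 = 6900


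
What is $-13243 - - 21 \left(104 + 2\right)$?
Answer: $-11017$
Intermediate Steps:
$-13243 - - 21 \left(104 + 2\right) = -13243 - \left(-21\right) 106 = -13243 - -2226 = -13243 + 2226 = -11017$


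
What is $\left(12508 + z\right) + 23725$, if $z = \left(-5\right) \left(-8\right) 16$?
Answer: $36873$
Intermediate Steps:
$z = 640$ ($z = 40 \cdot 16 = 640$)
$\left(12508 + z\right) + 23725 = \left(12508 + 640\right) + 23725 = 13148 + 23725 = 36873$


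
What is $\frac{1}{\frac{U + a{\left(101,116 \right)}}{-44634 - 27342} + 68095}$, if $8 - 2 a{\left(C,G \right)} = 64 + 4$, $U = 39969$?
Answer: $\frac{23992}{1633721927} \approx 1.4685 \cdot 10^{-5}$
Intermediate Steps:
$a{\left(C,G \right)} = -30$ ($a{\left(C,G \right)} = 4 - \frac{64 + 4}{2} = 4 - 34 = -30$)
$\frac{1}{\frac{U + a{\left(101,116 \right)}}{-44634 - 27342} + 68095} = \frac{1}{\frac{39969 - 30}{-44634 - 27342} + 68095} = \frac{1}{\frac{39939}{-71976} + 68095} = \frac{1}{39939 \left(- \frac{1}{71976}\right) + 68095} = \frac{1}{- \frac{13313}{23992} + 68095} = \frac{1}{\frac{1633721927}{23992}} = \frac{23992}{1633721927}$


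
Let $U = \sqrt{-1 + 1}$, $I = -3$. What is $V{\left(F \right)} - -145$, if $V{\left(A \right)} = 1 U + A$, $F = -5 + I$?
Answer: $137$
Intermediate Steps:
$U = 0$ ($U = \sqrt{0} = 0$)
$F = -8$ ($F = -5 - 3 = -8$)
$V{\left(A \right)} = A$ ($V{\left(A \right)} = 1 \cdot 0 + A = 0 + A = A$)
$V{\left(F \right)} - -145 = -8 - -145 = -8 + 145 = 137$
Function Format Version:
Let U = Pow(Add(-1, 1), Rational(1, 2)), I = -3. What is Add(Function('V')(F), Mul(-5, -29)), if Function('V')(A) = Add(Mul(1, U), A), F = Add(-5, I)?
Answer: 137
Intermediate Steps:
U = 0 (U = Pow(0, Rational(1, 2)) = 0)
F = -8 (F = Add(-5, -3) = -8)
Function('V')(A) = A (Function('V')(A) = Add(Mul(1, 0), A) = Add(0, A) = A)
Add(Function('V')(F), Mul(-5, -29)) = Add(-8, Mul(-5, -29)) = Add(-8, 145) = 137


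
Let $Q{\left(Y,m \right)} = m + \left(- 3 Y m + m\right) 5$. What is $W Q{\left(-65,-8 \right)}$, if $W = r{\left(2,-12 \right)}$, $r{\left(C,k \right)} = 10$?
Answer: $-78480$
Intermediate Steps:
$W = 10$
$Q{\left(Y,m \right)} = 6 m - 15 Y m$ ($Q{\left(Y,m \right)} = m + \left(- 3 Y m + m\right) 5 = m + \left(m - 3 Y m\right) 5 = m - \left(- 5 m + 15 Y m\right) = 6 m - 15 Y m$)
$W Q{\left(-65,-8 \right)} = 10 \cdot 3 \left(-8\right) \left(2 - -325\right) = 10 \cdot 3 \left(-8\right) \left(2 + 325\right) = 10 \cdot 3 \left(-8\right) 327 = 10 \left(-7848\right) = -78480$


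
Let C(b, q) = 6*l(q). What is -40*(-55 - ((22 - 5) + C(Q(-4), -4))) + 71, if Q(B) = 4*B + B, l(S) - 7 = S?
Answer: 3671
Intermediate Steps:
l(S) = 7 + S
Q(B) = 5*B
C(b, q) = 42 + 6*q (C(b, q) = 6*(7 + q) = 42 + 6*q)
-40*(-55 - ((22 - 5) + C(Q(-4), -4))) + 71 = -40*(-55 - ((22 - 5) + (42 + 6*(-4)))) + 71 = -40*(-55 - (17 + (42 - 24))) + 71 = -40*(-55 - (17 + 18)) + 71 = -40*(-55 - 1*35) + 71 = -40*(-55 - 35) + 71 = -40*(-90) + 71 = 3600 + 71 = 3671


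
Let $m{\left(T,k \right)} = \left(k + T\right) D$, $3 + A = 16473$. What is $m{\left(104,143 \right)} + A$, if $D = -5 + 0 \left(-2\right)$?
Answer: $15235$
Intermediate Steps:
$A = 16470$ ($A = -3 + 16473 = 16470$)
$D = -5$ ($D = -5 + 0 = -5$)
$m{\left(T,k \right)} = - 5 T - 5 k$ ($m{\left(T,k \right)} = \left(k + T\right) \left(-5\right) = \left(T + k\right) \left(-5\right) = - 5 T - 5 k$)
$m{\left(104,143 \right)} + A = \left(\left(-5\right) 104 - 715\right) + 16470 = \left(-520 - 715\right) + 16470 = -1235 + 16470 = 15235$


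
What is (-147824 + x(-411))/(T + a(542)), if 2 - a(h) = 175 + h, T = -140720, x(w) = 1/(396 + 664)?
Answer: 22384777/21417300 ≈ 1.0452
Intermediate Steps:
x(w) = 1/1060
a(h) = -173 - h (a(h) = 2 - (175 + h) = 2 + (-175 - h) = -173 - h)
(-147824 + x(-411))/(T + a(542)) = (-147824 + 1/1060)/(-140720 + (-173 - 1*542)) = -156693439/(1060*(-140720 + (-173 - 542))) = -156693439/(1060*(-140720 - 715)) = -156693439/1060/(-141435) = -156693439/1060*(-1/141435) = 22384777/21417300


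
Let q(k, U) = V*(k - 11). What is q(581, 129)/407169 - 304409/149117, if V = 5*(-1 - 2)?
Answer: -13913428719/6746202197 ≈ -2.0624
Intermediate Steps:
V = -15 (V = 5*(-3) = -15)
q(k, U) = 165 - 15*k (q(k, U) = -15*(k - 11) = -15*(-11 + k) = 165 - 15*k)
q(581, 129)/407169 - 304409/149117 = (165 - 15*581)/407169 - 304409/149117 = (165 - 8715)*(1/407169) - 304409*1/149117 = -8550*1/407169 - 304409/149117 = -950/45241 - 304409/149117 = -13913428719/6746202197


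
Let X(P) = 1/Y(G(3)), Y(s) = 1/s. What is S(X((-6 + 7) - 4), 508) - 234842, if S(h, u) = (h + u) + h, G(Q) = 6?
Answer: -234322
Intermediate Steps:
X(P) = 6 (X(P) = 1/(1/6) = 1/(⅙) = 6)
S(h, u) = u + 2*h
S(X((-6 + 7) - 4), 508) - 234842 = (508 + 2*6) - 234842 = (508 + 12) - 234842 = 520 - 234842 = -234322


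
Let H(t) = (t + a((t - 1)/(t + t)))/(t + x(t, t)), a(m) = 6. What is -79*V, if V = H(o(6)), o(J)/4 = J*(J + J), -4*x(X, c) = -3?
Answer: -4424/55 ≈ -80.436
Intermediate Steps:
x(X, c) = ¾ (x(X, c) = -¼*(-3) = ¾)
o(J) = 8*J² (o(J) = 4*(J*(J + J)) = 4*(J*(2*J)) = 4*(2*J²) = 8*J²)
H(t) = (6 + t)/(¾ + t) (H(t) = (t + 6)/(t + ¾) = (6 + t)/(¾ + t))
V = 56/55 (V = 4*(6 + 8*6²)/(3 + 4*(8*6²)) = 4*(6 + 8*36)/(3 + 4*(8*36)) = 4*(6 + 288)/(3 + 4*288) = 4*294/(3 + 1152) = 4*294/1155 = 4*(1/1155)*294 = 56/55 ≈ 1.0182)
-79*V = -79*56/55 = -4424/55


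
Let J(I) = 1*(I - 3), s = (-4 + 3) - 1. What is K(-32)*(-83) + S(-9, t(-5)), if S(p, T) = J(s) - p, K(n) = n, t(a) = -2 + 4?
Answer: 2660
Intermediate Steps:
t(a) = 2
s = -2 (s = -1 - 1 = -2)
J(I) = -3 + I (J(I) = 1*(-3 + I) = -3 + I)
S(p, T) = -5 - p (S(p, T) = (-3 - 2) - p = -5 - p)
K(-32)*(-83) + S(-9, t(-5)) = -32*(-83) + (-5 - 1*(-9)) = 2656 + (-5 + 9) = 2656 + 4 = 2660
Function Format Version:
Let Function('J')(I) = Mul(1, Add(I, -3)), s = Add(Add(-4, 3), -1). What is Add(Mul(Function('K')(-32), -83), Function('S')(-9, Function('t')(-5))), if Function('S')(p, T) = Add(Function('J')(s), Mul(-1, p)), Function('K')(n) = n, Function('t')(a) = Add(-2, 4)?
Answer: 2660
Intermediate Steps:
Function('t')(a) = 2
s = -2 (s = Add(-1, -1) = -2)
Function('J')(I) = Add(-3, I) (Function('J')(I) = Mul(1, Add(-3, I)) = Add(-3, I))
Function('S')(p, T) = Add(-5, Mul(-1, p)) (Function('S')(p, T) = Add(Add(-3, -2), Mul(-1, p)) = Add(-5, Mul(-1, p)))
Add(Mul(Function('K')(-32), -83), Function('S')(-9, Function('t')(-5))) = Add(Mul(-32, -83), Add(-5, Mul(-1, -9))) = Add(2656, Add(-5, 9)) = Add(2656, 4) = 2660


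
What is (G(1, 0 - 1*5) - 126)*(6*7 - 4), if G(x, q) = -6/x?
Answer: -5016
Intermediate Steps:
(G(1, 0 - 1*5) - 126)*(6*7 - 4) = (-6/1 - 126)*(6*7 - 4) = (-6*1 - 126)*(42 - 4) = (-6 - 126)*38 = -132*38 = -5016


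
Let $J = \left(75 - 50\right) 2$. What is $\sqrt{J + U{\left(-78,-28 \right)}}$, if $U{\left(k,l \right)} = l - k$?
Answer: $10$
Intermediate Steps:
$J = 50$ ($J = 25 \cdot 2 = 50$)
$\sqrt{J + U{\left(-78,-28 \right)}} = \sqrt{50 - -50} = \sqrt{50 + \left(-28 + 78\right)} = \sqrt{50 + 50} = \sqrt{100} = 10$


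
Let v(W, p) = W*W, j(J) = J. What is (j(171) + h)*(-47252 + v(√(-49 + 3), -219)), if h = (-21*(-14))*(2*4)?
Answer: -119332854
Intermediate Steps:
h = 2352 (h = 294*8 = 2352)
v(W, p) = W²
(j(171) + h)*(-47252 + v(√(-49 + 3), -219)) = (171 + 2352)*(-47252 + (√(-49 + 3))²) = 2523*(-47252 + (√(-46))²) = 2523*(-47252 + (I*√46)²) = 2523*(-47252 - 46) = 2523*(-47298) = -119332854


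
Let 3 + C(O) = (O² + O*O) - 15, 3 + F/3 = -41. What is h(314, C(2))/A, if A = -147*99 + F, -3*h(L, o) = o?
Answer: -2/8811 ≈ -0.00022699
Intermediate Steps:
F = -132 (F = -9 + 3*(-41) = -9 - 123 = -132)
C(O) = -18 + 2*O² (C(O) = -3 + ((O² + O*O) - 15) = -3 + ((O² + O²) - 15) = -3 + (2*O² - 15) = -3 + (-15 + 2*O²) = -18 + 2*O²)
h(L, o) = -o/3
A = -14685 (A = -147*99 - 132 = -14553 - 132 = -14685)
h(314, C(2))/A = -(-18 + 2*2²)/3/(-14685) = -(-18 + 2*4)/3*(-1/14685) = -(-18 + 8)/3*(-1/14685) = -⅓*(-10)*(-1/14685) = (10/3)*(-1/14685) = -2/8811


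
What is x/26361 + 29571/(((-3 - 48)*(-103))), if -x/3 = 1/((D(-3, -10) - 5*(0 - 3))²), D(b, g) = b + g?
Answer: 346452085/61544148 ≈ 5.6293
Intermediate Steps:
x = -¾ (x = -3/((-3 - 10) - 5*(0 - 3))² = -3/(-13 - 5*(-3))² = -3/(-13 + 15)² = -3/(2²) = -3/4 = -3*¼ = -¾ ≈ -0.75000)
x/26361 + 29571/(((-3 - 48)*(-103))) = -¾/26361 + 29571/(((-3 - 48)*(-103))) = -¾*1/26361 + 29571/((-51*(-103))) = -1/35148 + 29571/5253 = -1/35148 + 29571*(1/5253) = -1/35148 + 9857/1751 = 346452085/61544148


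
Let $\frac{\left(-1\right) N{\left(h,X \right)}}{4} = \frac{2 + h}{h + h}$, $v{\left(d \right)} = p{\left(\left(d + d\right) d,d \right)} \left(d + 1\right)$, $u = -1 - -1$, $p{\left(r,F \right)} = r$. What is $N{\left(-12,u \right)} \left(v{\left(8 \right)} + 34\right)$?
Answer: $- \frac{5930}{3} \approx -1976.7$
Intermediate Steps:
$u = 0$ ($u = -1 + 1 = 0$)
$v{\left(d \right)} = 2 d^{2} \left(1 + d\right)$ ($v{\left(d \right)} = \left(d + d\right) d \left(d + 1\right) = 2 d d \left(1 + d\right) = 2 d^{2} \left(1 + d\right)$)
$N{\left(h,X \right)} = - \frac{2 \left(2 + h\right)}{h}$ ($N{\left(h,X \right)} = - 4 \frac{2 + h}{h + h} = - 4 \frac{2 + h}{2 h} = - \frac{2 \left(2 + h\right)}{h}$)
$N{\left(-12,u \right)} \left(v{\left(8 \right)} + 34\right) = \left(-2 - \frac{4}{-12}\right) \left(2 \cdot 8^{2} \left(1 + 8\right) + 34\right) = \left(-2 - - \frac{1}{3}\right) \left(2 \cdot 64 \cdot 9 + 34\right) = \left(-2 + \frac{1}{3}\right) \left(1152 + 34\right) = \left(- \frac{5}{3}\right) 1186 = - \frac{5930}{3}$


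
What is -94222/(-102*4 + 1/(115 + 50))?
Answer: 15546630/67319 ≈ 230.94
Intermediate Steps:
-94222/(-102*4 + 1/(115 + 50)) = -94222/(-408 + 1/165) = -94222/(-67319/165) = -94222*(-165/67319) = 15546630/67319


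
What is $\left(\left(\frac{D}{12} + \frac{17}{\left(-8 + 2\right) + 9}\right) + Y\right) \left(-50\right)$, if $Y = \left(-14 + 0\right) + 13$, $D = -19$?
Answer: $- \frac{925}{6} \approx -154.17$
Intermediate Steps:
$Y = -1$ ($Y = -14 + 13 = -1$)
$\left(\left(\frac{D}{12} + \frac{17}{\left(-8 + 2\right) + 9}\right) + Y\right) \left(-50\right) = \left(\left(- \frac{19}{12} + \frac{17}{\left(-8 + 2\right) + 9}\right) - 1\right) \left(-50\right) = \left(\left(\left(-19\right) \frac{1}{12} + \frac{17}{-6 + 9}\right) - 1\right) \left(-50\right) = \left(\left(- \frac{19}{12} + \frac{17}{3}\right) - 1\right) \left(-50\right) = \left(\frac{49}{12} - 1\right) \left(-50\right) = \frac{37}{12} \left(-50\right) = - \frac{925}{6}$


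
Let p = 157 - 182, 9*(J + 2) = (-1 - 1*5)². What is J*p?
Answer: -50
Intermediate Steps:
J = 2 (J = -2 + (-1 - 1*5)²/9 = -2 + (-1 - 5)²/9 = -2 + (⅑)*(-6)² = -2 + (⅑)*36 = -2 + 4 = 2)
p = -25
J*p = 2*(-25) = -50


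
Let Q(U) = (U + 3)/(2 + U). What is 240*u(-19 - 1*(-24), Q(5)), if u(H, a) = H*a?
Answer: 9600/7 ≈ 1371.4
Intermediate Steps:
Q(U) = (3 + U)/(2 + U)
240*u(-19 - 1*(-24), Q(5)) = 240*((-19 - 1*(-24))*((3 + 5)/(2 + 5))) = 240*((-19 + 24)*(8/7)) = 240*(5*((⅐)*8)) = 240*(5*(8/7)) = 240*(40/7) = 9600/7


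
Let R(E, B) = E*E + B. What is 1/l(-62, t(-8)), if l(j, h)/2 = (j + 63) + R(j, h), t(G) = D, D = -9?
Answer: 1/7672 ≈ 0.00013034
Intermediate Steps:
R(E, B) = B + E² (R(E, B) = E² + B = B + E²)
t(G) = -9
l(j, h) = 126 + 2*h + 2*j + 2*j² (l(j, h) = 2*((j + 63) + (h + j²)) = 2*((63 + j) + (h + j²)) = 2*(63 + h + j + j²) = 126 + 2*h + 2*j + 2*j²)
1/l(-62, t(-8)) = 1/(126 + 2*(-9) + 2*(-62) + 2*(-62)²) = 1/(126 - 18 - 124 + 2*3844) = 1/(126 - 18 - 124 + 7688) = 1/7672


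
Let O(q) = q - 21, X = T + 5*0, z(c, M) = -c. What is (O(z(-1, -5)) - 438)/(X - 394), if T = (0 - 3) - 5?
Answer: 229/201 ≈ 1.1393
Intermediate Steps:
T = -8 (T = -3 - 5 = -8)
X = -8 (X = -8 + 5*0 = -8 + 0 = -8)
O(q) = -21 + q
(O(z(-1, -5)) - 438)/(X - 394) = ((-21 - 1*(-1)) - 438)/(-8 - 394) = ((-21 + 1) - 438)/(-402) = (-20 - 438)*(-1/402) = -458*(-1/402) = 229/201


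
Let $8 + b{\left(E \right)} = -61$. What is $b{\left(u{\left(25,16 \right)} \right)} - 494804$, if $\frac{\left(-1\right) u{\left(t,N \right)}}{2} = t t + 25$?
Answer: $-494873$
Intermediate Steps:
$u{\left(t,N \right)} = -50 - 2 t^{2}$ ($u{\left(t,N \right)} = - 2 \left(t t + 25\right) = - 2 \left(t^{2} + 25\right) = - 2 \left(25 + t^{2}\right) = -50 - 2 t^{2}$)
$b{\left(E \right)} = -69$ ($b{\left(E \right)} = -8 - 61 = -69$)
$b{\left(u{\left(25,16 \right)} \right)} - 494804 = -69 - 494804 = -494873$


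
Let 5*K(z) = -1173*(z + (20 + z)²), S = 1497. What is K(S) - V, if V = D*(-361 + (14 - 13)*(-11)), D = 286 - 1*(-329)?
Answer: -2700024078/5 ≈ -5.4000e+8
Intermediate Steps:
D = 615 (D = 286 + 329 = 615)
V = -228780 (V = 615*(-361 + (14 - 13)*(-11)) = 615*(-361 + 1*(-11)) = 615*(-361 - 11) = 615*(-372) = -228780)
K(z) = -1173*z/5 - 1173*(20 + z)²/5 (K(z) = (-1173*(z + (20 + z)²))/5 = (-1173*z - 1173*(20 + z)²)/5 = -1173*z/5 - 1173*(20 + z)²/5)
K(S) - V = (-1173/5*1497 - 1173*(20 + 1497)²/5) - 1*(-228780) = (-1755981/5 - 1173/5*1517²) + 228780 = (-1755981/5 - 1173/5*2301289) + 228780 = (-1755981/5 - 2699411997/5) + 228780 = -2701167978/5 + 228780 = -2700024078/5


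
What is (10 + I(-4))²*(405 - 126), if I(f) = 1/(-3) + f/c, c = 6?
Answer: 22599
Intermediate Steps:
I(f) = -⅓ + f/6 (I(f) = 1/(-3) + f/6 = 1*(-⅓) + f*(⅙) = -⅓ + f/6)
(10 + I(-4))²*(405 - 126) = (10 + (-⅓ + (⅙)*(-4)))²*(405 - 126) = (10 + (-⅓ - ⅔))²*279 = (10 - 1)²*279 = 9²*279 = 81*279 = 22599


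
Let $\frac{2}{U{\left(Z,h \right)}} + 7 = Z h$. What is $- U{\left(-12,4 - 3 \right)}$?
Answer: $\frac{2}{19} \approx 0.10526$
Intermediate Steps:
$U{\left(Z,h \right)} = \frac{2}{-7 + Z h}$
$- U{\left(-12,4 - 3 \right)} = - \frac{2}{-7 - 12 \left(4 - 3\right)} = - \frac{2}{-7 - 12} = - \frac{2}{-19} = - \frac{2 \left(-1\right)}{19} = \left(-1\right) \left(- \frac{2}{19}\right) = \frac{2}{19}$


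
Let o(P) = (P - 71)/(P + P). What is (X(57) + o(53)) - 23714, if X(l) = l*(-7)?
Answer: -1277998/53 ≈ -24113.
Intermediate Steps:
o(P) = (-71 + P)/(2*P) (o(P) = (-71 + P)/((2*P)) = (-71 + P)*(1/(2*P)) = (-71 + P)/(2*P))
X(l) = -7*l
(X(57) + o(53)) - 23714 = (-7*57 + (½)*(-71 + 53)/53) - 23714 = (-399 + (½)*(1/53)*(-18)) - 23714 = (-399 - 9/53) - 23714 = -21156/53 - 23714 = -1277998/53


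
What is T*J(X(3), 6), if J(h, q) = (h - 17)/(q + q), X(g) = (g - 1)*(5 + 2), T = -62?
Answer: 31/2 ≈ 15.500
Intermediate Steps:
X(g) = -7 + 7*g (X(g) = (-1 + g)*7 = -7 + 7*g)
J(h, q) = (-17 + h)/(2*q) (J(h, q) = (-17 + h)/((2*q)) = (-17 + h)*(1/(2*q)) = (-17 + h)/(2*q))
T*J(X(3), 6) = -31*(-17 + (-7 + 7*3))/6 = -31*(-17 + (-7 + 21))/6 = -31*(-17 + 14)/6 = -31*(-3)/6 = -62*(-1/4) = 31/2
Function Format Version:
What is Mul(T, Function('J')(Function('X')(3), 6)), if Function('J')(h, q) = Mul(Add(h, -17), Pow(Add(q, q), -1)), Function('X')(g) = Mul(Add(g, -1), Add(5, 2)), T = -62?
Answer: Rational(31, 2) ≈ 15.500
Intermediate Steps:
Function('X')(g) = Add(-7, Mul(7, g)) (Function('X')(g) = Mul(Add(-1, g), 7) = Add(-7, Mul(7, g)))
Function('J')(h, q) = Mul(Rational(1, 2), Pow(q, -1), Add(-17, h)) (Function('J')(h, q) = Mul(Add(-17, h), Pow(Mul(2, q), -1)) = Mul(Add(-17, h), Mul(Rational(1, 2), Pow(q, -1))) = Mul(Rational(1, 2), Pow(q, -1), Add(-17, h)))
Mul(T, Function('J')(Function('X')(3), 6)) = Mul(-62, Mul(Rational(1, 2), Pow(6, -1), Add(-17, Add(-7, Mul(7, 3))))) = Mul(-62, Mul(Rational(1, 2), Rational(1, 6), Add(-17, Add(-7, 21)))) = Mul(-62, Mul(Rational(1, 2), Rational(1, 6), Add(-17, 14))) = Mul(-62, Mul(Rational(1, 2), Rational(1, 6), -3)) = Mul(-62, Rational(-1, 4)) = Rational(31, 2)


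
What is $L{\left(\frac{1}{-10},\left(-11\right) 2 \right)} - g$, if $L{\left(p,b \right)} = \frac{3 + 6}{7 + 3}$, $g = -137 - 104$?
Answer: $\frac{2419}{10} \approx 241.9$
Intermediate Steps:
$g = -241$
$L{\left(p,b \right)} = \frac{9}{10}$
$L{\left(\frac{1}{-10},\left(-11\right) 2 \right)} - g = \frac{9}{10} - -241 = \frac{9}{10} + 241 = \frac{2419}{10}$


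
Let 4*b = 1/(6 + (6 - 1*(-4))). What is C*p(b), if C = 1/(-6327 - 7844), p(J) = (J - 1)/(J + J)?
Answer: 63/28342 ≈ 0.0022229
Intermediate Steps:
b = 1/64 (b = 1/(4*(6 + (6 - 1*(-4)))) = 1/(4*(6 + (6 + 4))) = 1/(4*(6 + 10)) = (¼)/16 = (¼)*(1/16) = 1/64 ≈ 0.015625)
p(J) = (-1 + J)/(2*J) (p(J) = (-1 + J)/((2*J)) = (-1 + J)*(1/(2*J)) = (-1 + J)/(2*J))
C = -1/14171 (C = 1/(-14171) = -1/14171 ≈ -7.0567e-5)
C*p(b) = -(-1 + 1/64)/(28342*1/64) = -64*(-63)/(28342*64) = -1/14171*(-63/2) = 63/28342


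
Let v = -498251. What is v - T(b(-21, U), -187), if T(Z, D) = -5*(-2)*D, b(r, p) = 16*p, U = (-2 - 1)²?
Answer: -496381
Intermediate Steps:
U = 9 (U = (-3)² = 9)
T(Z, D) = 10*D (T(Z, D) = -(-10)*D = 10*D)
v - T(b(-21, U), -187) = -498251 - 10*(-187) = -498251 - 1*(-1870) = -498251 + 1870 = -496381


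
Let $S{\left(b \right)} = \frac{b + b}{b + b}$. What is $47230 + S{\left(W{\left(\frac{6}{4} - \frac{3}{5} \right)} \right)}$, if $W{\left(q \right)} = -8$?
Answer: $47231$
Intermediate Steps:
$S{\left(b \right)} = 1$ ($S{\left(b \right)} = \frac{2 b}{2 b} = 2 b \frac{1}{2 b} = 1$)
$47230 + S{\left(W{\left(\frac{6}{4} - \frac{3}{5} \right)} \right)} = 47230 + 1 = 47231$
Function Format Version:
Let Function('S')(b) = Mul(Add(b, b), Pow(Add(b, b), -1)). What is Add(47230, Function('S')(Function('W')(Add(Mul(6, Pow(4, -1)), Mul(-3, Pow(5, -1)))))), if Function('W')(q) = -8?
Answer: 47231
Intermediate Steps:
Function('S')(b) = 1 (Function('S')(b) = Mul(Mul(2, b), Pow(Mul(2, b), -1)) = Mul(Mul(2, b), Mul(Rational(1, 2), Pow(b, -1))) = 1)
Add(47230, Function('S')(Function('W')(Add(Mul(6, Pow(4, -1)), Mul(-3, Pow(5, -1)))))) = Add(47230, 1) = 47231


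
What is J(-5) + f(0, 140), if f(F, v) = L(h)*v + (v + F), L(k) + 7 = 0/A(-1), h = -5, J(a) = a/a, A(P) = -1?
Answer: -839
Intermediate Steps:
J(a) = 1
L(k) = -7 (L(k) = -7 + 0/(-1) = -7 + 0*(-1) = -7 + 0 = -7)
f(F, v) = F - 6*v (f(F, v) = -7*v + (v + F) = -7*v + (F + v) = F - 6*v)
J(-5) + f(0, 140) = 1 + (0 - 6*140) = 1 + (0 - 840) = 1 - 840 = -839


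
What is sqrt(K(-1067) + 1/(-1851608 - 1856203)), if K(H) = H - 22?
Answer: 2*I*sqrt(415872838057555)/1235937 ≈ 33.0*I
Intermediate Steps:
K(H) = -22 + H
sqrt(K(-1067) + 1/(-1851608 - 1856203)) = sqrt((-22 - 1067) + 1/(-1851608 - 1856203)) = sqrt(-1089 + 1/(-3707811)) = sqrt(-1089 - 1/3707811) = sqrt(-4037806180/3707811) = 2*I*sqrt(415872838057555)/1235937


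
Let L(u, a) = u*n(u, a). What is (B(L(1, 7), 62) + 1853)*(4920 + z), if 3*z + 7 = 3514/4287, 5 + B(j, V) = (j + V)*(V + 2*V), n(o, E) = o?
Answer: 286014804250/4287 ≈ 6.6717e+7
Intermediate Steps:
L(u, a) = u**2 (L(u, a) = u*u = u**2)
B(j, V) = -5 + 3*V*(V + j) (B(j, V) = -5 + (j + V)*(V + 2*V) = -5 + (V + j)*(3*V) = -5 + 3*V*(V + j))
z = -26495/12861 (z = -7/3 + (3514/4287)/3 = -7/3 + (3514*(1/4287))/3 = -7/3 + (1/3)*(3514/4287) = -7/3 + 3514/12861 = -26495/12861 ≈ -2.0601)
(B(L(1, 7), 62) + 1853)*(4920 + z) = ((-5 + 3*62**2 + 3*62*1**2) + 1853)*(4920 - 26495/12861) = ((-5 + 3*3844 + 3*62*1) + 1853)*(63249625/12861) = ((-5 + 11532 + 186) + 1853)*(63249625/12861) = (11713 + 1853)*(63249625/12861) = 13566*(63249625/12861) = 286014804250/4287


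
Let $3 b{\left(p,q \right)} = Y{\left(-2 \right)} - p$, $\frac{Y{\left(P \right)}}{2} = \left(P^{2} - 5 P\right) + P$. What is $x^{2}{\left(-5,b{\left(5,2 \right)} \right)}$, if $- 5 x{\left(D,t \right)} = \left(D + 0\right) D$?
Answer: $25$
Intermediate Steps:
$Y{\left(P \right)} = - 8 P + 2 P^{2}$ ($Y{\left(P \right)} = 2 \left(\left(P^{2} - 5 P\right) + P\right) = 2 \left(P^{2} - 4 P\right) = - 8 P + 2 P^{2}$)
$b{\left(p,q \right)} = 8 - \frac{p}{3}$ ($b{\left(p,q \right)} = \frac{2 \left(-2\right) \left(-4 - 2\right) - p}{3} = \frac{2 \left(-2\right) \left(-6\right) - p}{3} = \frac{24 - p}{3} = 8 - \frac{p}{3}$)
$x{\left(D,t \right)} = - \frac{D^{2}}{5}$ ($x{\left(D,t \right)} = - \frac{\left(D + 0\right) D}{5} = - \frac{D D}{5} = - \frac{D^{2}}{5}$)
$x^{2}{\left(-5,b{\left(5,2 \right)} \right)} = \left(- \frac{\left(-5\right)^{2}}{5}\right)^{2} = \left(\left(- \frac{1}{5}\right) 25\right)^{2} = \left(-5\right)^{2} = 25$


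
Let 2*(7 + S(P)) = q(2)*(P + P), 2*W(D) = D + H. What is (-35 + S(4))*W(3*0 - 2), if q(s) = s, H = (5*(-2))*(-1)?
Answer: -136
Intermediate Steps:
H = 10 (H = -10*(-1) = 10)
W(D) = 5 + D/2 (W(D) = (D + 10)/2 = (10 + D)/2 = 5 + D/2)
S(P) = -7 + 2*P (S(P) = -7 + (2*(P + P))/2 = -7 + (2*(2*P))/2 = -7 + (4*P)/2 = -7 + 2*P)
(-35 + S(4))*W(3*0 - 2) = (-35 + (-7 + 2*4))*(5 + (3*0 - 2)/2) = (-35 + (-7 + 8))*(5 + (0 - 2)/2) = (-35 + 1)*(5 + (½)*(-2)) = -34*(5 - 1) = -34*4 = -136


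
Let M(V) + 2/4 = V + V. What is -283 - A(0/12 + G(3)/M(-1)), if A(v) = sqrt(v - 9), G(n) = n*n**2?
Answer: -283 - 3*I*sqrt(55)/5 ≈ -283.0 - 4.4497*I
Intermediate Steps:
M(V) = -1/2 + 2*V (M(V) = -1/2 + (V + V) = -1/2 + 2*V)
G(n) = n**3
A(v) = sqrt(-9 + v)
-283 - A(0/12 + G(3)/M(-1)) = -283 - sqrt(-9 + (0/12 + 3**3/(-1/2 + 2*(-1)))) = -283 - sqrt(-9 + (0*(1/12) + 27/(-1/2 - 2))) = -283 - sqrt(-9 + (0 + 27/(-5/2))) = -283 - sqrt(-9 + (0 + 27*(-2/5))) = -283 - sqrt(-9 + (0 - 54/5)) = -283 - sqrt(-9 - 54/5) = -283 - sqrt(-99/5) = -283 - 3*I*sqrt(55)/5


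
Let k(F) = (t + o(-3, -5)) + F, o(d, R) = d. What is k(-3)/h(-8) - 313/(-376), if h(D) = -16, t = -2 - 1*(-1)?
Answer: 955/752 ≈ 1.2699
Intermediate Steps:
t = -1 (t = -2 + 1 = -1)
k(F) = -4 + F (k(F) = (-1 - 3) + F = -4 + F)
k(-3)/h(-8) - 313/(-376) = (-4 - 3)/(-16) - 313/(-376) = -7*(-1/16) - 313*(-1/376) = 7/16 + 313/376 = 955/752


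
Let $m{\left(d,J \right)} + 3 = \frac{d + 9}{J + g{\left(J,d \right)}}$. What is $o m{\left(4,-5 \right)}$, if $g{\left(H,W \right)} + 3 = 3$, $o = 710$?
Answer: $-3976$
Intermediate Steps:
$g{\left(H,W \right)} = 0$ ($g{\left(H,W \right)} = -3 + 3 = 0$)
$m{\left(d,J \right)} = -3 + \frac{9 + d}{J}$ ($m{\left(d,J \right)} = -3 + \frac{d + 9}{J + 0} = -3 + \frac{9 + d}{J}$)
$o m{\left(4,-5 \right)} = 710 \frac{9 + 4 - -15}{-5} = 710 \left(- \frac{9 + 4 + 15}{5}\right) = 710 \left(\left(- \frac{1}{5}\right) 28\right) = 710 \left(- \frac{28}{5}\right) = -3976$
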